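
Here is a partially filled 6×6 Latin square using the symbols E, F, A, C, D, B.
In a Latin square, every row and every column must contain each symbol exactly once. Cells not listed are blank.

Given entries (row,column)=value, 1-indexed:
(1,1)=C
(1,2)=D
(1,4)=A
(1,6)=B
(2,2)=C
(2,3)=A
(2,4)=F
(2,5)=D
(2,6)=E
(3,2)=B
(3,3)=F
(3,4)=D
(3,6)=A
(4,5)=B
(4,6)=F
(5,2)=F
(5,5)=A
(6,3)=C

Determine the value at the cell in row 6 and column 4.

B

Row 1, column 3: row 1 has {A, C, D, B} and column 3 has {F, A, C}, leaving only E.
Row 1, column 5: row 1 has {E, A, C, D, B} and column 5 has {A, D, B}, leaving only F.
Row 2, column 1: row 2 has {E, F, A, C, D} and column 1 has {C}, leaving only B.
Row 3, column 1: row 3 has {F, A, D, B} and column 1 has {C, B}, leaving only E.
Row 3, column 5: row 3 has {E, F, A, D, B} and column 5 has {F, A, D, B}, leaving only C.
Row 4, column 3: row 4 has {F, B} and column 3 has {E, F, A, C}, leaving only D.
Row 4, column 1: row 4 has {F, D, B} and column 1 has {E, C, B}, leaving only A.
Row 4, column 2: row 4 has {F, A, D, B} and column 2 has {F, C, D, B}, leaving only E.
Row 4, column 4: row 4 has {E, F, A, D, B} and column 4 has {F, A, D}, leaving only C.
Row 5, column 1: row 5 has {F, A} and column 1 has {E, A, C, B}, leaving only D.
Row 5, column 3: row 5 has {F, A, D} and column 3 has {E, F, A, C, D}, leaving only B.
Row 5, column 4: row 5 has {F, A, D, B} and column 4 has {F, A, C, D}, leaving only E.
Row 6 already has {C} and column 4 already has {E, F, A, C, D}, so row 6, column 4 must be B.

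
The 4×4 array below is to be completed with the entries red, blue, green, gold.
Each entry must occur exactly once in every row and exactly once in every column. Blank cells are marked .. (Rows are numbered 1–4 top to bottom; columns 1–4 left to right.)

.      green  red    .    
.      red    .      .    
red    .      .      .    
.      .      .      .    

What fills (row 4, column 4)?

red

Row 4, column 4 is narrowed to {red, blue, green, gold}.
If it were blue, then row 3, column 4 would be left with no valid symbol.
If it were green, propagating the remaining blanks reaches a contradiction.
If it were gold, then row 3, column 4 would be left with no valid symbol.
So row 4, column 4 must be red.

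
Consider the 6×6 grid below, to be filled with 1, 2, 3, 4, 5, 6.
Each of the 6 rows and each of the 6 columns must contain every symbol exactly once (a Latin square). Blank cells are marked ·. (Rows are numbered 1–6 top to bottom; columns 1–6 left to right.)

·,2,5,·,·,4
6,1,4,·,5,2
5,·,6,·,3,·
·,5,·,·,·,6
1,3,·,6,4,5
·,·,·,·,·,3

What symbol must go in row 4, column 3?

Row 1, column 1: row 1 has {2, 4, 5} and column 1 has {1, 5, 6}, leaving only 3.
Row 1, column 4: row 1 has {2, 3, 4, 5} and column 4 has {6}, leaving only 1.
Row 1, column 5: row 1 has {1, 2, 3, 4, 5} and column 5 has {3, 4, 5}, leaving only 6.
Row 2, column 4: row 2 has {1, 2, 4, 5, 6} and column 4 has {1, 6}, leaving only 3.
Row 3, column 2: row 3 has {3, 5, 6} and column 2 has {1, 2, 3, 5}, leaving only 4.
Row 3, column 4: row 3 has {3, 4, 5, 6} and column 4 has {1, 3, 6}, leaving only 2.
Row 3, column 6: row 3 has {2, 3, 4, 5, 6} and column 6 has {2, 3, 4, 5, 6}, leaving only 1.
Row 4, column 4: row 4 has {5, 6} and column 4 has {1, 2, 3, 6}, leaving only 4.
Row 4, column 1: row 4 has {4, 5, 6} and column 1 has {1, 3, 5, 6}, leaving only 2.
Row 4, column 5: row 4 has {2, 4, 5, 6} and column 5 has {3, 4, 5, 6}, leaving only 1.
Row 4 already has {1, 2, 4, 5, 6} and column 3 already has {4, 5, 6}, so row 4, column 3 must be 3.

3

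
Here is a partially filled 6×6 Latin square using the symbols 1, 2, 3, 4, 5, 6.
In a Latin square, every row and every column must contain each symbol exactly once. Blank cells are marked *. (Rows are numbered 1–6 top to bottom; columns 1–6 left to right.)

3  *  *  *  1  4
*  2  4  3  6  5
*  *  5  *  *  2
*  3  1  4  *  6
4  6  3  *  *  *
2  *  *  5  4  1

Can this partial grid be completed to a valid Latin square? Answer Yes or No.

Row 5, column 6: row 5 together with column 6 already contain {1, 2, 3, 4, 5, 6} — every symbol — so nothing can go there. The grid has no valid completion.

No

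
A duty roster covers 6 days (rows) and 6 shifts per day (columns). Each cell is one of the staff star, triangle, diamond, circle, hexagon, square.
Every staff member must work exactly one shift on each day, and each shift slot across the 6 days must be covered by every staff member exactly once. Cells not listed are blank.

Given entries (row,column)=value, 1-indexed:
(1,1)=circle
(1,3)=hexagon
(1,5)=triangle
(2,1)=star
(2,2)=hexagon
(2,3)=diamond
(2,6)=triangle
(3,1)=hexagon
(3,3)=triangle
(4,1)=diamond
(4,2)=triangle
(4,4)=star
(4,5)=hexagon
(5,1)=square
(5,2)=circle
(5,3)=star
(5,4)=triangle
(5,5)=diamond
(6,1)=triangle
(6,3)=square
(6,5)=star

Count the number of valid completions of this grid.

3

Day 1, shift 2: eliminating its day and shift leaves {star, diamond, square}.
Day 1, shift 4: eliminating its day and shift leaves {diamond, square}.
Day 1, shift 6: eliminating its day and shift leaves {star, diamond, square}.
Day 2, shift 4: eliminating its day and shift leaves {circle, square}.
Day 2, shift 5: eliminating its day and shift leaves {circle, square}.
Day 3, shift 2: eliminating its day and shift leaves {star, diamond, square}.
Day 3, shift 4: eliminating its day and shift leaves {diamond, circle, square}.
Day 3, shift 5: eliminating its day and shift leaves {circle, square}.
Day 3, shift 6: eliminating its day and shift leaves {star, diamond, circle, square}.
Day 4, shift 3: eliminating its day and shift leaves {circle}.
Day 4, shift 6: eliminating its day and shift leaves {circle, square}.
Day 5, shift 6: eliminating its day and shift leaves {hexagon}.
Day 6, shift 2: eliminating its day and shift leaves {diamond}.
Day 6, shift 4: eliminating its day and shift leaves {diamond, circle, hexagon}.
Day 6, shift 6: eliminating its day and shift leaves {diamond, circle, hexagon}.
Enumerating the assignments across these blanks that avoid any day or shift repeat gives 3 completions.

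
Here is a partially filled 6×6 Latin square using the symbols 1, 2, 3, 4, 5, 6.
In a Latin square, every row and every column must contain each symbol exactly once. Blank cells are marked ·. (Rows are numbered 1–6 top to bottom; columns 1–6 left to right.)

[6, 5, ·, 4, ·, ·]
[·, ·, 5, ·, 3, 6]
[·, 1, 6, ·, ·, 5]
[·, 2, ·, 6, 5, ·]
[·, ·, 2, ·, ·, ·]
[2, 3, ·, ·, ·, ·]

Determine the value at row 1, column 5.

Row 2, column 2: row 2 has {3, 5, 6} and column 2 has {1, 2, 3, 5}, leaving only 4.
Row 2, column 1: row 2 has {3, 4, 5, 6} and column 1 has {2, 6}, leaving only 1.
Row 2, column 4: row 2 has {1, 3, 4, 5, 6} and column 4 has {4, 6}, leaving only 2.
Row 3, column 4: row 3 has {1, 5, 6} and column 4 has {2, 4, 6}, leaving only 3.
Row 3, column 1: row 3 has {1, 3, 5, 6} and column 1 has {1, 2, 6}, leaving only 4.
Row 3, column 5: row 3 has {1, 3, 4, 5, 6} and column 5 has {3, 5}, leaving only 2.
Row 1 already has {4, 5, 6} and column 5 already has {2, 3, 5}, so row 1, column 5 must be 1.

1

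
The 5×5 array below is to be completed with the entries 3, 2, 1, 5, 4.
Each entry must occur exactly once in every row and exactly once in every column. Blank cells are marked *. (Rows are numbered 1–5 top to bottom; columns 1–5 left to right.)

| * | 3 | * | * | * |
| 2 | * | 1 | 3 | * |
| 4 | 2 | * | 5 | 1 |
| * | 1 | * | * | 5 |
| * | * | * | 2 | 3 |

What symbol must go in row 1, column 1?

5

Row 2, column 5: row 2 has {3, 2, 1} and column 5 has {3, 1, 5}, leaving only 4.
Row 1, column 5: row 1 has {3} and column 5 has {3, 1, 5, 4}, leaving only 2.
Row 2, column 2: row 2 has {3, 2, 1, 4} and column 2 has {3, 2, 1}, leaving only 5.
Row 3, column 3: row 3 has {2, 1, 5, 4} and column 3 has {1}, leaving only 3.
Row 4, column 1: row 4 has {1, 5} and column 1 has {2, 4}, leaving only 3.
Row 4, column 4: row 4 has {3, 1, 5} and column 4 has {3, 2, 5}, leaving only 4.
Row 1, column 4: row 1 has {3, 2} and column 4 has {3, 2, 5, 4}, leaving only 1.
Row 1 already has {3, 2, 1} and column 1 already has {3, 2, 4}, so row 1, column 1 must be 5.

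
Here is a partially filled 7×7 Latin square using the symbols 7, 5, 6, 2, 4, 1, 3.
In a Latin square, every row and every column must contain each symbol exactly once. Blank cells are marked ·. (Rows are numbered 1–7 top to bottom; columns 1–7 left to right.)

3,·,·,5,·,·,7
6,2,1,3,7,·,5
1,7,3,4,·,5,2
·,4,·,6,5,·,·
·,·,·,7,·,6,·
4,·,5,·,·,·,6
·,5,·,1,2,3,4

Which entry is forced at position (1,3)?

Row 2, column 6: row 2 has {7, 5, 6, 2, 1, 3} and column 6 has {5, 6, 3}, leaving only 4.
Row 3, column 5: row 3 has {7, 5, 2, 4, 1, 3} and column 5 has {7, 5, 2}, leaving only 6.
Row 6, column 4: row 6 has {5, 6, 4} and column 4 has {7, 5, 6, 4, 1, 3}, leaving only 2.
Row 7, column 1: row 7 has {5, 2, 4, 1, 3} and column 1 has {6, 4, 1, 3}, leaving only 7.
Row 4, column 1: row 4 has {5, 6, 4} and column 1 has {7, 6, 4, 1, 3}, leaving only 2.
Row 4, column 3: row 4 has {5, 6, 2, 4} and column 3 has {5, 1, 3}, leaving only 7.
Row 4, column 6: row 4 has {7, 5, 6, 2, 4} and column 6 has {5, 6, 4, 3}, leaving only 1.
Row 1, column 6: row 1 has {7, 5, 3} and column 6 has {5, 6, 4, 1, 3}, leaving only 2.
Row 4, column 7: row 4 has {7, 5, 6, 2, 4, 1} and column 7 has {7, 5, 6, 2, 4}, leaving only 3.
Row 5, column 1: row 5 has {7, 6} and column 1 has {7, 6, 2, 4, 1, 3}, leaving only 5.
Row 5, column 7: row 5 has {7, 5, 6} and column 7 has {7, 5, 6, 2, 4, 3}, leaving only 1.
Row 5, column 2: row 5 has {7, 5, 6, 1} and column 2 has {7, 5, 2, 4}, leaving only 3.
Row 5, column 5: row 5 has {7, 5, 6, 1, 3} and column 5 has {7, 5, 6, 2}, leaving only 4.
Row 1, column 5: row 1 has {7, 5, 2, 3} and column 5 has {7, 5, 6, 2, 4}, leaving only 1.
Row 1, column 2: row 1 has {7, 5, 2, 1, 3} and column 2 has {7, 5, 2, 4, 3}, leaving only 6.
Row 1 already has {7, 5, 6, 2, 1, 3} and column 3 already has {7, 5, 1, 3}, so row 1, column 3 must be 4.

4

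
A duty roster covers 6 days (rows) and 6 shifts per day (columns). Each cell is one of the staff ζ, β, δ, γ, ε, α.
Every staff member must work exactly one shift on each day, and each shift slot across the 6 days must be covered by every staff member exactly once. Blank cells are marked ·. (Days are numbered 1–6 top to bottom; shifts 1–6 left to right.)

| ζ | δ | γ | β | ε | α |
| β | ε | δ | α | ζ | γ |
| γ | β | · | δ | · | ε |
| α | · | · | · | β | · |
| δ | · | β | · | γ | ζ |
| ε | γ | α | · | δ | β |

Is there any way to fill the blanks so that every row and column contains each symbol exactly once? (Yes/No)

Yes

No day or shift among the givens repeats a symbol, and propagating forced cells runs into no contradiction.
One valid completion exists (for instance, ζ δ γ β ε α / β ε δ α ζ γ / γ β ζ δ α ε / α ζ ε γ β δ / δ α β ε γ ζ / ε γ α ζ δ β).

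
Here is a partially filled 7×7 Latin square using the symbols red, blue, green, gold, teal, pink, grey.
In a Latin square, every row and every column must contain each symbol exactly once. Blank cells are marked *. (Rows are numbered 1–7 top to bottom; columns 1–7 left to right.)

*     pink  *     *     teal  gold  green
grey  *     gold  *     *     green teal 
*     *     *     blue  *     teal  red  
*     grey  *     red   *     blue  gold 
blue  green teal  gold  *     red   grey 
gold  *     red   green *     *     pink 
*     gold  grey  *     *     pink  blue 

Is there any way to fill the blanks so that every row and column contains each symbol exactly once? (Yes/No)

Row 3, column 2: row 3 together with column 2 already contain {red, blue, green, gold, teal, pink, grey} — every symbol — so nothing can go there. The grid has no valid completion.

No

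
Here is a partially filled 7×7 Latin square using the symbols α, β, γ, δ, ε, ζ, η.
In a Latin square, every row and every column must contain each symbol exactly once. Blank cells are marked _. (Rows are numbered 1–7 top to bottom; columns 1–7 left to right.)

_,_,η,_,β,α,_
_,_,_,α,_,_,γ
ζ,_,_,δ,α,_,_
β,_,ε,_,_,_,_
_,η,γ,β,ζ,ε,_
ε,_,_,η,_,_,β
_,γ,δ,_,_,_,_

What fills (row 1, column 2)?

ζ

Row 3, column 3: row 3 has {α, δ, ζ} and column 3 has {γ, δ, ε, η}, leaving only β.
Row 2, column 3: row 2 has {α, γ} and column 3 has {β, γ, δ, ε, η}, leaving only ζ.
Row 3, column 2: row 3 has {α, β, δ, ζ} and column 2 has {γ, η}, leaving only ε.
Row 3, column 7: row 3 has {α, β, δ, ε, ζ} and column 7 has {β, γ}, leaving only η.
Row 3, column 6: row 3 has {α, β, δ, ε, ζ, η} and column 6 has {α, ε}, leaving only γ.
Row 6, column 3: row 6 has {β, ε, η} and column 3 has {β, γ, δ, ε, ζ, η}, leaving only α.
Row 1, column 2 is narrowed to {δ, ζ}.
If it were δ, then row 7, column 5 would be left with no valid symbol.
So row 1, column 2 must be ζ.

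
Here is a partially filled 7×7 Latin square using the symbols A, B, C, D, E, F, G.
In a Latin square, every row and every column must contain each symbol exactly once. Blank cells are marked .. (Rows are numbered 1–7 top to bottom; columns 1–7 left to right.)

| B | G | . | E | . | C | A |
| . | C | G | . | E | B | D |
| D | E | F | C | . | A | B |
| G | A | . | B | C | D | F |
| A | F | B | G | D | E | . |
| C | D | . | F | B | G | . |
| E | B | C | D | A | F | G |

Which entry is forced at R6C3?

A

Row 1, column 3: row 1 has {A, B, C, E, G} and column 3 has {B, C, F, G}, leaving only D.
Row 1, column 5: row 1 has {A, B, C, D, E, G} and column 5 has {A, B, C, D, E}, leaving only F.
Row 2, column 1: row 2 has {B, C, D, E, G} and column 1 has {A, B, C, D, E, G}, leaving only F.
Row 2, column 4: row 2 has {B, C, D, E, F, G} and column 4 has {B, C, D, E, F, G}, leaving only A.
Row 3, column 5: row 3 has {A, B, C, D, E, F} and column 5 has {A, B, C, D, E, F}, leaving only G.
Row 4, column 3: row 4 has {A, B, C, D, F, G} and column 3 has {B, C, D, F, G}, leaving only E.
Row 6 already has {B, C, D, F, G} and column 3 already has {B, C, D, E, F, G}, so row 6, column 3 must be A.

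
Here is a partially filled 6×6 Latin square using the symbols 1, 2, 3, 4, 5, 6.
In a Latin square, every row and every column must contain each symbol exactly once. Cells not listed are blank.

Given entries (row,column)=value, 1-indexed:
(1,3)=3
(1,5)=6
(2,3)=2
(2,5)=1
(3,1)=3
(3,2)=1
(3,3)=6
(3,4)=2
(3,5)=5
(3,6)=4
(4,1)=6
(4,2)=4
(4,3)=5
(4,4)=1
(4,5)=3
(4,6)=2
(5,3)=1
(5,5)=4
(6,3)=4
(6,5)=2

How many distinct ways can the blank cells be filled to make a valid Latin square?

Row 1, column 1: eliminating its row and column leaves {1, 2, 4, 5}.
Row 1, column 2: eliminating its row and column leaves {2, 5}.
Row 1, column 4: eliminating its row and column leaves {4, 5}.
Row 1, column 6: eliminating its row and column leaves {1, 5}.
Row 2, column 1: eliminating its row and column leaves {4, 5}.
Row 2, column 2: eliminating its row and column leaves {3, 5, 6}.
Row 2, column 4: eliminating its row and column leaves {3, 4, 5, 6}.
Row 2, column 6: eliminating its row and column leaves {3, 5, 6}.
Row 5, column 1: eliminating its row and column leaves {2, 5}.
Row 5, column 2: eliminating its row and column leaves {2, 3, 5, 6}.
Row 5, column 4: eliminating its row and column leaves {3, 5, 6}.
Row 5, column 6: eliminating its row and column leaves {3, 5, 6}.
Row 6, column 1: eliminating its row and column leaves {1, 5}.
Row 6, column 2: eliminating its row and column leaves {3, 5, 6}.
Row 6, column 4: eliminating its row and column leaves {3, 5, 6}.
Row 6, column 6: eliminating its row and column leaves {1, 3, 5, 6}.
Enumerating the assignments across these blanks that avoid any row or column repeat gives 24 completions.

24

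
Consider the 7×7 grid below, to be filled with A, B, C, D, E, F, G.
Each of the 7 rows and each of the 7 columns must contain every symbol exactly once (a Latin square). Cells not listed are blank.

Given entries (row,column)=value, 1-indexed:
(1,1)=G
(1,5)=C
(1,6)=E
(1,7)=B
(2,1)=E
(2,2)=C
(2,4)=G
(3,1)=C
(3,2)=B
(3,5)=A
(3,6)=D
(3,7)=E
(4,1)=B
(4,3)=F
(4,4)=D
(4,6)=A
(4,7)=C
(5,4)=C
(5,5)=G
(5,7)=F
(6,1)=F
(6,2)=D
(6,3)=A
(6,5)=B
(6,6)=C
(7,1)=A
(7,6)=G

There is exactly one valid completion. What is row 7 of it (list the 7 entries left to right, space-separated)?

A E C B F G D

Row 7, column 7: row 7 has {A, G} and column 7 has {B, C, E, F}, leaving only D.
Row 1, column 3: row 1 has {B, C, E, G} and column 3 has {A, F}, leaving only D.
Row 2, column 3: row 2 has {C, E, G} and column 3 has {A, D, F}, leaving only B.
Row 2, column 6: row 2 has {B, C, E, G} and column 6 has {A, C, D, E, G}, leaving only F.
Row 2, column 5: row 2 has {B, C, E, F, G} and column 5 has {A, B, C, G}, leaving only D.
Row 2, column 7: row 2 has {B, C, D, E, F, G} and column 7 has {B, C, D, E, F}, leaving only A.
Row 3, column 3: row 3 has {A, B, C, D, E} and column 3 has {A, B, D, F}, leaving only G.
Row 3, column 4: row 3 has {A, B, C, D, E, G} and column 4 has {C, D, G}, leaving only F.
Row 1, column 4: row 1 has {B, C, D, E, G} and column 4 has {C, D, F, G}, leaving only A.
Row 1, column 2: row 1 has {A, B, C, D, E, G} and column 2 has {B, C, D}, leaving only F.
Row 7, column 2: row 7 has {A, D, G} and column 2 has {B, C, D, F}, leaving only E.
Row 7, column 3: row 7 has {A, D, E, G} and column 3 has {A, B, D, F, G}, leaving only C.
Row 7, column 4: row 7 has {A, C, D, E, G} and column 4 has {A, C, D, F, G}, leaving only B.
Row 7, column 5: row 7 has {A, B, C, D, E, G} and column 5 has {A, B, C, D, G}, leaving only F.
So row 7 reads: A E C B F G D.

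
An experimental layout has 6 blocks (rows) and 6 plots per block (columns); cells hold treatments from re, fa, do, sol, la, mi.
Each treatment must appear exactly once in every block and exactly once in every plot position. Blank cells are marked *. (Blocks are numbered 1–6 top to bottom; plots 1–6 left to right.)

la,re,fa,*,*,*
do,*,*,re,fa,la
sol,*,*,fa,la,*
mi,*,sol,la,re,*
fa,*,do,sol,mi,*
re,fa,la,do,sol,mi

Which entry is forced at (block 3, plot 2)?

Block 1, plot 4: block 1 has {re, fa, la} and plot 4 has {re, fa, do, sol, la}, leaving only mi.
Block 1, plot 5: block 1 has {re, fa, la, mi} and plot 5 has {re, fa, sol, la, mi}, leaving only do.
Block 1, plot 6: block 1 has {re, fa, do, la, mi} and plot 6 has {la, mi}, leaving only sol.
Block 2, plot 3: block 2 has {re, fa, do, la} and plot 3 has {fa, do, sol, la}, leaving only mi.
Block 2, plot 2: block 2 has {re, fa, do, la, mi} and plot 2 has {re, fa}, leaving only sol.
Block 3, plot 3: block 3 has {fa, sol, la} and plot 3 has {fa, do, sol, la, mi}, leaving only re.
Block 3, plot 6: block 3 has {re, fa, sol, la} and plot 6 has {sol, la, mi}, leaving only do.
Block 3 already has {re, fa, do, sol, la} and plot 2 already has {re, fa, sol}, so block 3, plot 2 must be mi.

mi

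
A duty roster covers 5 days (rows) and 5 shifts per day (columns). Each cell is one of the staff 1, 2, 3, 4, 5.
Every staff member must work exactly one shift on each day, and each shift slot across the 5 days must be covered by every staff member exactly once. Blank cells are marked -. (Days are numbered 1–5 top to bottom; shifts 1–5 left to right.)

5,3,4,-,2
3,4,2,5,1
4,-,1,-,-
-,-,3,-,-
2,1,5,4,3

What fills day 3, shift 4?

Day 1, shift 4: day 1 has {2, 3, 4, 5} and shift 4 has {4, 5}, leaving only 1.
Day 3, shift 5: day 3 has {1, 4} and shift 5 has {1, 2, 3}, leaving only 5.
Day 3, shift 2: day 3 has {1, 4, 5} and shift 2 has {1, 3, 4}, leaving only 2.
Day 3 already has {1, 2, 4, 5} and shift 4 already has {1, 4, 5}, so day 3, shift 4 must be 3.

3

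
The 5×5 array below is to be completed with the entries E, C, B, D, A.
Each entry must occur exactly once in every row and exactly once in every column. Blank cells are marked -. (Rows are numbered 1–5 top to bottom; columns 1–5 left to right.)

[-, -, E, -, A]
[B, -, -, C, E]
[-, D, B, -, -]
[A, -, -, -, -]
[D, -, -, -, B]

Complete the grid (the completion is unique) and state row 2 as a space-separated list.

B A D C E

Row 2, column 2: row 2 has {E, C, B} and column 2 has {D}, leaving only A.
Row 2, column 3: row 2 has {E, C, B, A} and column 3 has {E, B}, leaving only D.
So row 2 reads: B A D C E.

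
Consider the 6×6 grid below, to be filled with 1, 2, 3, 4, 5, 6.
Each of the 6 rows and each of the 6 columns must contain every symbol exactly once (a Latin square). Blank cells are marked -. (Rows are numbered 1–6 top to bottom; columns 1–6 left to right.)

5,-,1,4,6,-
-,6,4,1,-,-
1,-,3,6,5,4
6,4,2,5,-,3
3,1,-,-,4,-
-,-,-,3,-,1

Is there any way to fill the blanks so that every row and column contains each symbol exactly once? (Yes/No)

Yes

No row or column among the givens repeats a symbol, and propagating forced cells runs into no contradiction.
One valid completion exists (for instance, 5 3 1 4 6 2 / 2 6 4 1 3 5 / 1 2 3 6 5 4 / 6 4 2 5 1 3 / 3 1 5 2 4 6 / 4 5 6 3 2 1).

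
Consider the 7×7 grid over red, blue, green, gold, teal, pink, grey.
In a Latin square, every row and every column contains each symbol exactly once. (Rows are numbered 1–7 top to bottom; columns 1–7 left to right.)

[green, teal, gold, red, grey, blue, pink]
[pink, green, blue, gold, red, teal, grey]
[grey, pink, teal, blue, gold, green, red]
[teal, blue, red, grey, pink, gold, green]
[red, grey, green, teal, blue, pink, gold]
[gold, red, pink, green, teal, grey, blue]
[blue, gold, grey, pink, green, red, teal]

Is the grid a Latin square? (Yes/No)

Yes

Each row is a permutation of the 7 symbols, and so is each column.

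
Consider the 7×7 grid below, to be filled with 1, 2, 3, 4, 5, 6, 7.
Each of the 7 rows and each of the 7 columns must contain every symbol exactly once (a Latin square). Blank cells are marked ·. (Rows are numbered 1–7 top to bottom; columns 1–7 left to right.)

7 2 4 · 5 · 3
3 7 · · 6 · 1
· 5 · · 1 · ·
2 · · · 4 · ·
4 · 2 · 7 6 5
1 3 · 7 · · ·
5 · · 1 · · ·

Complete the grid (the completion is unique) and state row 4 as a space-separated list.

Row 1, column 4: row 1 has {2, 3, 4, 5, 7} and column 4 has {1, 7}, leaving only 6.
Row 1, column 6: row 1 has {2, 3, 4, 5, 6, 7} and column 6 has {6}, leaving only 1.
Row 2, column 3: row 2 has {1, 3, 6, 7} and column 3 has {2, 4}, leaving only 5.
Row 3, column 1: row 3 has {1, 5} and column 1 has {1, 2, 3, 4, 5, 7}, leaving only 6.
Row 5, column 2: row 5 has {2, 4, 5, 6, 7} and column 2 has {2, 3, 5, 7}, leaving only 1.
Row 4, column 2: row 4 has {2, 4} and column 2 has {1, 2, 3, 5, 7}, leaving only 6.
Row 4, column 7: row 4 has {2, 4, 6} and column 7 has {1, 3, 5}, leaving only 7.
Row 5, column 4: row 5 has {1, 2, 4, 5, 6, 7} and column 4 has {1, 6, 7}, leaving only 3.
Row 4, column 4: row 4 has {2, 4, 6, 7} and column 4 has {1, 3, 6, 7}, leaving only 5.
Row 4, column 6: row 4 has {2, 4, 5, 6, 7} and column 6 has {1, 6}, leaving only 3.
Row 4, column 3: row 4 has {2, 3, 4, 5, 6, 7} and column 3 has {2, 4, 5}, leaving only 1.
So row 4 reads: 2 6 1 5 4 3 7.

2 6 1 5 4 3 7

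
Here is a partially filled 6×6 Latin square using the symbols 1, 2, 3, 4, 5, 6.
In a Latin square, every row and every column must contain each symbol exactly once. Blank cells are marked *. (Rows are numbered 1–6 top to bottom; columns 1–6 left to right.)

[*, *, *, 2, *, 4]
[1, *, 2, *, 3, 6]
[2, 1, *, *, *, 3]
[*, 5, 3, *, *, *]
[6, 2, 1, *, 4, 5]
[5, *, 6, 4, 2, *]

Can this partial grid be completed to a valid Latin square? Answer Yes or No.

No row or column among the givens repeats a symbol, and propagating forced cells runs into no contradiction.
One valid completion exists (for instance, 3 6 5 2 1 4 / 1 4 2 5 3 6 / 2 1 4 6 5 3 / 4 5 3 1 6 2 / 6 2 1 3 4 5 / 5 3 6 4 2 1).

Yes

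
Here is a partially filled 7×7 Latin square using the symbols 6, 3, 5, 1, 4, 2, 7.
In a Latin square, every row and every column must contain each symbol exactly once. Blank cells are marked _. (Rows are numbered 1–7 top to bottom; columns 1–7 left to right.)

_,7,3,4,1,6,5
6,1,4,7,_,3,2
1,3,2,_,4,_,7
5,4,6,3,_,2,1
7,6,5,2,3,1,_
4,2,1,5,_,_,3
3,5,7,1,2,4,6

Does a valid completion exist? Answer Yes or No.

No row or column among the givens repeats a symbol, and propagating forced cells runs into no contradiction.
One valid completion exists (for instance, 2 7 3 4 1 6 5 / 6 1 4 7 5 3 2 / 1 3 2 6 4 5 7 / 5 4 6 3 7 2 1 / 7 6 5 2 3 1 4 / 4 2 1 5 6 7 3 / 3 5 7 1 2 4 6).

Yes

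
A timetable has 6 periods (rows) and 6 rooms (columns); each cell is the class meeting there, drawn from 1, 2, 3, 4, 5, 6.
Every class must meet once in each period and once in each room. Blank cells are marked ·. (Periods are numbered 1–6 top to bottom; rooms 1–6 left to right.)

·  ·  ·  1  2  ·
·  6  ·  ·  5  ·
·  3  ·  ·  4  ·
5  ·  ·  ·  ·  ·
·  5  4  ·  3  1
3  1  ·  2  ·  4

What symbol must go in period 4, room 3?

6

Period 1, room 2: period 1 has {1, 2} and room 2 has {1, 3, 5, 6}, leaving only 4.
Period 1, room 1: period 1 has {1, 2, 4} and room 1 has {3, 5}, leaving only 6.
Period 4, room 2: period 4 has {5} and room 2 has {1, 3, 4, 5, 6}, leaving only 2.
Period 5, room 1: period 5 has {1, 3, 4, 5} and room 1 has {3, 5, 6}, leaving only 2.
Period 3, room 1: period 3 has {3, 4} and room 1 has {2, 3, 5, 6}, leaving only 1.
Period 2, room 1: period 2 has {5, 6} and room 1 has {1, 2, 3, 5, 6}, leaving only 4.
Period 2, room 4: period 2 has {4, 5, 6} and room 4 has {1, 2}, leaving only 3.
Period 2, room 6: period 2 has {3, 4, 5, 6} and room 6 has {1, 4}, leaving only 2.
Period 2, room 3: period 2 has {2, 3, 4, 5, 6} and room 3 has {4}, leaving only 1.
Period 5, room 4: period 5 has {1, 2, 3, 4, 5} and room 4 has {1, 2, 3}, leaving only 6.
Period 3, room 4: period 3 has {1, 3, 4} and room 4 has {1, 2, 3, 6}, leaving only 5.
Period 3, room 6: period 3 has {1, 3, 4, 5} and room 6 has {1, 2, 4}, leaving only 6.
Period 3, room 3: period 3 has {1, 3, 4, 5, 6} and room 3 has {1, 4}, leaving only 2.
Period 4, room 4: period 4 has {2, 5} and room 4 has {1, 2, 3, 5, 6}, leaving only 4.
Period 4, room 6: period 4 has {2, 4, 5} and room 6 has {1, 2, 4, 6}, leaving only 3.
Period 4 already has {2, 3, 4, 5} and room 3 already has {1, 2, 4}, so period 4, room 3 must be 6.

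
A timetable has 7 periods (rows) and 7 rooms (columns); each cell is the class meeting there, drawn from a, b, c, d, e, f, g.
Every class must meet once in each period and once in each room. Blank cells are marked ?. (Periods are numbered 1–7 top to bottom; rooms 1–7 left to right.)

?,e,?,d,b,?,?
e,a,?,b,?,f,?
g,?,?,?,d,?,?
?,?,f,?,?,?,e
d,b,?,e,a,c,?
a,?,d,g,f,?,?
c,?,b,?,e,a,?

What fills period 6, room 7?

Period 1, room 1: period 1 has {b, d, e} and room 1 has {a, c, d, e, g}, leaving only f.
Period 1, room 6: period 1 has {b, d, e, f} and room 6 has {a, c, f}, leaving only g.
Period 4, room 1: period 4 has {e, f} and room 1 has {a, c, d, e, f, g}, leaving only b.
Period 4, room 6: period 4 has {b, e, f} and room 6 has {a, c, f, g}, leaving only d.
Period 5, room 3: period 5 has {a, b, c, d, e} and room 3 has {b, d, f}, leaving only g.
Period 2, room 3: period 2 has {a, b, e, f} and room 3 has {b, d, f, g}, leaving only c.
Period 1, room 3: period 1 has {b, d, e, f, g} and room 3 has {b, c, d, f, g}, leaving only a.
Period 1, room 7: period 1 has {a, b, d, e, f, g} and room 7 has {e}, leaving only c.
Period 6 already has {a, d, f, g} and room 7 already has {c, e}, so period 6, room 7 must be b.

b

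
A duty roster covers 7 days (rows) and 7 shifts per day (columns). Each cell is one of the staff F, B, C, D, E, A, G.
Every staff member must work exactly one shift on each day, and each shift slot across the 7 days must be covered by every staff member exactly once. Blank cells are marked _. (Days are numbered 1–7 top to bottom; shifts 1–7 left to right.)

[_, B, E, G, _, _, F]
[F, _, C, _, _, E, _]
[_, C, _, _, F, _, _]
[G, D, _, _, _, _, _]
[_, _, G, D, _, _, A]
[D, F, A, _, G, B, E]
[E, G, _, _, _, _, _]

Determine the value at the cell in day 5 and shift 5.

C

Day 2, shift 2: day 2 has {F, C, E} and shift 2 has {F, B, C, D, G}, leaving only A.
Day 2, shift 4: day 2 has {F, C, E, A} and shift 4 has {D, G}, leaving only B.
Day 2, shift 5: day 2 has {F, B, C, E, A} and shift 5 has {F, G}, leaving only D.
Day 2, shift 7: day 2 has {F, B, C, D, E, A} and shift 7 has {F, E, A}, leaving only G.
Day 5, shift 2: day 5 has {D, A, G} and shift 2 has {F, B, C, D, A, G}, leaving only E.
Day 6, shift 4: day 6 has {F, B, D, E, A, G} and shift 4 has {B, D, G}, leaving only C.
Day 5, shift 5 is narrowed to {B, C}.
If it were B, then day 3, shift 7 would be left with no valid symbol.
So day 5, shift 5 must be C.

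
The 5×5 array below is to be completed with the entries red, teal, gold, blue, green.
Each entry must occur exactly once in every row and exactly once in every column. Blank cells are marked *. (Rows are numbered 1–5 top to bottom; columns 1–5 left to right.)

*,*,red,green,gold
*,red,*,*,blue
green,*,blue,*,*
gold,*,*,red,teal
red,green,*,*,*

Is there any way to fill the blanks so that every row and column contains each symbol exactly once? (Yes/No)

Row 5, column 5: row 5 together with column 5 already contain {red, teal, gold, blue, green} — every symbol — so nothing can go there. The grid has no valid completion.

No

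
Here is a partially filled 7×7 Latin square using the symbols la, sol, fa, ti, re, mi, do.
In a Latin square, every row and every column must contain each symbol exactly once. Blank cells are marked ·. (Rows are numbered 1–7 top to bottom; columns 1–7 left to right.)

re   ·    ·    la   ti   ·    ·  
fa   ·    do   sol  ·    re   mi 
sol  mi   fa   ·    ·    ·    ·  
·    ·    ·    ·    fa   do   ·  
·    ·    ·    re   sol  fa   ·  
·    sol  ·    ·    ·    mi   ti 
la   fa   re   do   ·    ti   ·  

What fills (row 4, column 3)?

sol

Row 1, column 2: row 1 has {la, ti, re} and column 2 has {sol, fa, mi}, leaving only do.
Row 1, column 6: row 1 has {la, ti, re, do} and column 6 has {fa, ti, re, mi, do}, leaving only sol.
Row 1, column 3: row 1 has {la, sol, ti, re, do} and column 3 has {fa, re, do}, leaving only mi.
Row 1, column 7: row 1 has {la, sol, ti, re, mi, do} and column 7 has {ti, mi}, leaving only fa.
Row 2, column 5: row 2 has {sol, fa, re, mi, do} and column 5 has {sol, fa, ti}, leaving only la.
Row 2, column 2: row 2 has {la, sol, fa, re, mi, do} and column 2 has {sol, fa, mi, do}, leaving only ti.
Row 3, column 4: row 3 has {sol, fa, mi} and column 4 has {la, sol, re, do}, leaving only ti.
Row 3, column 6: row 3 has {sol, fa, ti, mi} and column 6 has {sol, fa, ti, re, mi, do}, leaving only la.
Row 4, column 4: row 4 has {fa, do} and column 4 has {la, sol, ti, re, do}, leaving only mi.
Row 4, column 1: row 4 has {fa, mi, do} and column 1 has {la, sol, fa, re}, leaving only ti.
Row 5, column 2: row 5 has {sol, fa, re} and column 2 has {sol, fa, ti, mi, do}, leaving only la.
Row 4, column 2: row 4 has {fa, ti, mi, do} and column 2 has {la, sol, fa, ti, mi, do}, leaving only re.
Row 5, column 3: row 5 has {la, sol, fa, re} and column 3 has {fa, re, mi, do}, leaving only ti.
Row 5, column 7: row 5 has {la, sol, fa, ti, re} and column 7 has {fa, ti, mi}, leaving only do.
Row 3, column 7: row 3 has {la, sol, fa, ti, mi} and column 7 has {fa, ti, mi, do}, leaving only re.
Row 3, column 5: row 3 has {la, sol, fa, ti, re, mi} and column 5 has {la, sol, fa, ti}, leaving only do.
Row 5, column 1: row 5 has {la, sol, fa, ti, re, do} and column 1 has {la, sol, fa, ti, re}, leaving only mi.
Row 6, column 1: row 6 has {sol, ti, mi} and column 1 has {la, sol, fa, ti, re, mi}, leaving only do.
Row 6, column 3: row 6 has {sol, ti, mi, do} and column 3 has {fa, ti, re, mi, do}, leaving only la.
Row 4 already has {fa, ti, re, mi, do} and column 3 already has {la, fa, ti, re, mi, do}, so row 4, column 3 must be sol.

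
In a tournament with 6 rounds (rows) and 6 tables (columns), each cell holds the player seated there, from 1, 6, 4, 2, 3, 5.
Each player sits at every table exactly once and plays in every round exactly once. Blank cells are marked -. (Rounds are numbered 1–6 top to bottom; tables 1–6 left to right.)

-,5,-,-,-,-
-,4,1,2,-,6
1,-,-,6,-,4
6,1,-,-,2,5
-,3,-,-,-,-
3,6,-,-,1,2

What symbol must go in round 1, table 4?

Round 2, table 1: round 2 has {1, 6, 4, 2} and table 1 has {1, 6, 3}, leaving only 5.
Round 2, table 5: round 2 has {1, 6, 4, 2, 5} and table 5 has {1, 2}, leaving only 3.
Round 3, table 2: round 3 has {1, 6, 4} and table 2 has {1, 6, 4, 3, 5}, leaving only 2.
Round 3, table 5: round 3 has {1, 6, 4, 2} and table 5 has {1, 2, 3}, leaving only 5.
Round 3, table 3: round 3 has {1, 6, 4, 2, 5} and table 3 has {1}, leaving only 3.
Round 4, table 3: round 4 has {1, 6, 2, 5} and table 3 has {1, 3}, leaving only 4.
Round 4, table 4: round 4 has {1, 6, 4, 2, 5} and table 4 has {6, 2}, leaving only 3.
Round 5, table 6: round 5 has {3} and table 6 has {6, 4, 2, 5}, leaving only 1.
Round 1, table 6: round 1 has {5} and table 6 has {1, 6, 4, 2, 5}, leaving only 3.
Round 6, table 3: round 6 has {1, 6, 2, 3} and table 3 has {1, 4, 3}, leaving only 5.
Round 6, table 4: round 6 has {1, 6, 2, 3, 5} and table 4 has {6, 2, 3}, leaving only 4.
Round 1 already has {3, 5} and table 4 already has {6, 4, 2, 3}, so round 1, table 4 must be 1.

1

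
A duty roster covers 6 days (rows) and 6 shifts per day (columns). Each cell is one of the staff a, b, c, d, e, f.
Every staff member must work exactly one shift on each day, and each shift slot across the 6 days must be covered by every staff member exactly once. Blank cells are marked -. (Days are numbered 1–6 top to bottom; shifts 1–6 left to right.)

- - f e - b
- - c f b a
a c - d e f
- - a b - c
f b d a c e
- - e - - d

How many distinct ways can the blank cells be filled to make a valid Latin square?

Day 1, shift 1: eliminating its day and shift leaves {c, d}.
Day 1, shift 2: eliminating its day and shift leaves {a, d}.
Day 1, shift 5: eliminating its day and shift leaves {a, d}.
Day 2, shift 1: eliminating its day and shift leaves {d, e}.
Day 2, shift 2: eliminating its day and shift leaves {d, e}.
Day 3, shift 3: eliminating its day and shift leaves {b}.
Day 4, shift 1: eliminating its day and shift leaves {d, e}.
Day 4, shift 2: eliminating its day and shift leaves {d, e, f}.
Day 4, shift 5: eliminating its day and shift leaves {d, f}.
Day 6, shift 1: eliminating its day and shift leaves {b, c}.
Day 6, shift 2: eliminating its day and shift leaves {a, f}.
Day 6, shift 4: eliminating its day and shift leaves {c}.
Day 6, shift 5: eliminating its day and shift leaves {a, f}.
Enumerating the assignments across these blanks that avoid any day or shift repeat gives 3 completions.

3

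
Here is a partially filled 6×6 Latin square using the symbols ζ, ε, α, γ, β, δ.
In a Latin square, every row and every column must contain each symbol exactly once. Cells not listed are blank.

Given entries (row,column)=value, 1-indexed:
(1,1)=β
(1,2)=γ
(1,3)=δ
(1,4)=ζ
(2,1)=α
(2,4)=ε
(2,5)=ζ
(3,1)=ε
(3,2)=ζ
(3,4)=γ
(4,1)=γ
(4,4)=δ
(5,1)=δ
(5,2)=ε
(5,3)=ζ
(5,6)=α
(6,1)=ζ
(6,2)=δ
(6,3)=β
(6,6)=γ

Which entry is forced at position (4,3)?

Row 1, column 6: row 1 has {ζ, γ, β, δ} and column 6 has {α, γ}, leaving only ε.
Row 1, column 5: row 1 has {ζ, ε, γ, β, δ} and column 5 has {ζ}, leaving only α.
Row 2, column 2: row 2 has {ζ, ε, α} and column 2 has {ζ, ε, γ, δ}, leaving only β.
Row 2, column 3: row 2 has {ζ, ε, α, β} and column 3 has {ζ, β, δ}, leaving only γ.
Row 2, column 6: row 2 has {ζ, ε, α, γ, β} and column 6 has {ε, α, γ}, leaving only δ.
Row 3, column 3: row 3 has {ζ, ε, γ} and column 3 has {ζ, γ, β, δ}, leaving only α.
Row 4 already has {γ, δ} and column 3 already has {ζ, α, γ, β, δ}, so row 4, column 3 must be ε.

ε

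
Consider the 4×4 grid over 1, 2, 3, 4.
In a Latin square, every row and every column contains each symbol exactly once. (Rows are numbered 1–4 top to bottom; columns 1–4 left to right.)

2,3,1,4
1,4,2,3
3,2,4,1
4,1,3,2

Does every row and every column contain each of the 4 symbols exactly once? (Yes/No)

Yes

Each row is a permutation of the 4 symbols, and so is each column.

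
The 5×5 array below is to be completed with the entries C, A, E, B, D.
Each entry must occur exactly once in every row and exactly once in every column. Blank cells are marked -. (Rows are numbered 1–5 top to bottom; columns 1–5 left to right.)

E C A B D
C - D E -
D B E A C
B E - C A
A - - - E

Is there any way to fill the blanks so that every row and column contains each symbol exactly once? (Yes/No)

No

Row 4, column 3: row 4 together with column 3 already contain {C, A, E, B, D} — every symbol — so nothing can go there. The grid has no valid completion.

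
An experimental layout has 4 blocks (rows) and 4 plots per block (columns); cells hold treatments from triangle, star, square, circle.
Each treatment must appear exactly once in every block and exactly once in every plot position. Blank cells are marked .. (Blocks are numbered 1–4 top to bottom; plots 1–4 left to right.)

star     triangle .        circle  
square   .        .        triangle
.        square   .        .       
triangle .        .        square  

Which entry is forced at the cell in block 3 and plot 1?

Block 3 already has {square} and plot 1 already has {triangle, star, square}, so block 3, plot 1 must be circle.

circle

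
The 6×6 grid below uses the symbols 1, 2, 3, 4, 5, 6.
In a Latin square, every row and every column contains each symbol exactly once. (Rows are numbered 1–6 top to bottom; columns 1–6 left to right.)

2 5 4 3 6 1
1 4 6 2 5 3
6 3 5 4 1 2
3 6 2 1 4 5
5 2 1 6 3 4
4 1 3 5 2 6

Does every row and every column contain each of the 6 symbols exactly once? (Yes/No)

Yes

Each row is a permutation of the 6 symbols, and so is each column.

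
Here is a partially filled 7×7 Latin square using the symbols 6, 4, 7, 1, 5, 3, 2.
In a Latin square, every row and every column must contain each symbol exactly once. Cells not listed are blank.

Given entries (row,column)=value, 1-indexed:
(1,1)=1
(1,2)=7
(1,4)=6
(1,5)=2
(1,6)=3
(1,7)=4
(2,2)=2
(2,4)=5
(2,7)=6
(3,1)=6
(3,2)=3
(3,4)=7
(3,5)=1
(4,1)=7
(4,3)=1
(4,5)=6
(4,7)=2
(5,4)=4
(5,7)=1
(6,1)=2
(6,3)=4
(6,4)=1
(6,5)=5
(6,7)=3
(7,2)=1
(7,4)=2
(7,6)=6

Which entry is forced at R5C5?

7

Row 1, column 3: row 1 has {6, 4, 7, 1, 3, 2} and column 3 has {4, 1}, leaving only 5.
Row 3, column 3: row 3 has {6, 7, 1, 3} and column 3 has {4, 1, 5}, leaving only 2.
Row 3, column 7: row 3 has {6, 7, 1, 3, 2} and column 7 has {6, 4, 1, 3, 2}, leaving only 5.
Row 3, column 6: row 3 has {6, 7, 1, 5, 3, 2} and column 6 has {6, 3}, leaving only 4.
Row 4, column 4: row 4 has {6, 7, 1, 2} and column 4 has {6, 4, 7, 1, 5, 2}, leaving only 3.
Row 4, column 6: row 4 has {6, 7, 1, 3, 2} and column 6 has {6, 4, 3}, leaving only 5.
Row 4, column 2: row 4 has {6, 7, 1, 5, 3, 2} and column 2 has {7, 1, 3, 2}, leaving only 4.
Row 6, column 2: row 6 has {4, 1, 5, 3, 2} and column 2 has {4, 7, 1, 3, 2}, leaving only 6.
Row 5, column 2: row 5 has {4, 1} and column 2 has {6, 4, 7, 1, 3, 2}, leaving only 5.
Row 5, column 1: row 5 has {4, 1, 5} and column 1 has {6, 7, 1, 2}, leaving only 3.
Row 5 already has {4, 1, 5, 3} and column 5 already has {6, 1, 5, 2}, so row 5, column 5 must be 7.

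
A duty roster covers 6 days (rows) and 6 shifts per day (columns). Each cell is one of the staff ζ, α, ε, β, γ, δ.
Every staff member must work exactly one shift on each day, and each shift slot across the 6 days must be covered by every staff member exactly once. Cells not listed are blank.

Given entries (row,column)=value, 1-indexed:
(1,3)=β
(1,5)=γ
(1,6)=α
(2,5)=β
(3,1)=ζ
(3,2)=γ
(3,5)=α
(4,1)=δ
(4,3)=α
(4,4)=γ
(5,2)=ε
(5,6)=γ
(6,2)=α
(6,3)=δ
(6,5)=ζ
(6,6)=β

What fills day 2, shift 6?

Day 1, shift 1: day 1 has {α, β, γ} and shift 1 has {ζ, δ}, leaving only ε.
Day 3, shift 3: day 3 has {ζ, α, γ} and shift 3 has {α, β, δ}, leaving only ε.
Day 3, shift 6: day 3 has {ζ, α, ε, γ} and shift 6 has {α, β, γ}, leaving only δ.
Day 3, shift 4: day 3 has {ζ, α, ε, γ, δ} and shift 4 has {γ}, leaving only β.
Day 4, shift 5: day 4 has {α, γ, δ} and shift 5 has {ζ, α, β, γ}, leaving only ε.
Day 4, shift 6: day 4 has {α, ε, γ, δ} and shift 6 has {α, β, γ, δ}, leaving only ζ.
Day 2 already has {β} and shift 6 already has {ζ, α, β, γ, δ}, so day 2, shift 6 must be ε.

ε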